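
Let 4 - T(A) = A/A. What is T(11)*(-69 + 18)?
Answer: -153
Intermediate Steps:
T(A) = 3 (T(A) = 4 - A/A = 4 - 1*1 = 4 - 1 = 3)
T(11)*(-69 + 18) = 3*(-69 + 18) = 3*(-51) = -153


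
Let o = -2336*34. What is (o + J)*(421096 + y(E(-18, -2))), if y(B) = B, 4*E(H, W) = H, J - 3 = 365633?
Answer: 120521440398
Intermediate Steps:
J = 365636 (J = 3 + 365633 = 365636)
E(H, W) = H/4
o = -79424
(o + J)*(421096 + y(E(-18, -2))) = (-79424 + 365636)*(421096 + (¼)*(-18)) = 286212*(421096 - 9/2) = 286212*(842183/2) = 120521440398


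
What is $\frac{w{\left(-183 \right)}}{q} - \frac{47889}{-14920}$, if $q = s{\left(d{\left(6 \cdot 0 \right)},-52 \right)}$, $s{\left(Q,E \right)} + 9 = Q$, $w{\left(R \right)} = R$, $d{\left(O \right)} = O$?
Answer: $\frac{1053787}{44760} \approx 23.543$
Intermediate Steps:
$s{\left(Q,E \right)} = -9 + Q$
$q = -9$ ($q = -9 + 6 \cdot 0 = -9 + 0 = -9$)
$\frac{w{\left(-183 \right)}}{q} - \frac{47889}{-14920} = - \frac{183}{-9} - \frac{47889}{-14920} = \left(-183\right) \left(- \frac{1}{9}\right) - - \frac{47889}{14920} = \frac{61}{3} + \frac{47889}{14920} = \frac{1053787}{44760}$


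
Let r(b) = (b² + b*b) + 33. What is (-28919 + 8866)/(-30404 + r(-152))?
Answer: -20053/15837 ≈ -1.2662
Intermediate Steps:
r(b) = 33 + 2*b² (r(b) = (b² + b²) + 33 = 2*b² + 33 = 33 + 2*b²)
(-28919 + 8866)/(-30404 + r(-152)) = (-28919 + 8866)/(-30404 + (33 + 2*(-152)²)) = -20053/(-30404 + (33 + 2*23104)) = -20053/(-30404 + (33 + 46208)) = -20053/(-30404 + 46241) = -20053/15837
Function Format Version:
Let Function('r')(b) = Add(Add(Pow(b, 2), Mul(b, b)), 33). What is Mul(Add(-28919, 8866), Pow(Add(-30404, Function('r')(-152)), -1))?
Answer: Rational(-20053, 15837) ≈ -1.2662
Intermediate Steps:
Function('r')(b) = Add(33, Mul(2, Pow(b, 2))) (Function('r')(b) = Add(Add(Pow(b, 2), Pow(b, 2)), 33) = Add(Mul(2, Pow(b, 2)), 33) = Add(33, Mul(2, Pow(b, 2))))
Mul(Add(-28919, 8866), Pow(Add(-30404, Function('r')(-152)), -1)) = Mul(Add(-28919, 8866), Pow(Add(-30404, Add(33, Mul(2, Pow(-152, 2)))), -1)) = Mul(-20053, Pow(Add(-30404, Add(33, Mul(2, 23104))), -1)) = Mul(-20053, Pow(Add(-30404, Add(33, 46208)), -1)) = Mul(-20053, Pow(Add(-30404, 46241), -1)) = Mul(-20053, Pow(15837, -1)) = Mul(-20053, Rational(1, 15837)) = Rational(-20053, 15837)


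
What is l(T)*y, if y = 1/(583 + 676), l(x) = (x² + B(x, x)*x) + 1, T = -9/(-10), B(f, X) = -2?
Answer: 1/125900 ≈ 7.9428e-6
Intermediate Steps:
T = 9/10 (T = -9*(-⅒) = 9/10 ≈ 0.90000)
l(x) = 1 + x² - 2*x (l(x) = (x² - 2*x) + 1 = 1 + x² - 2*x)
y = 1/1259 ≈ 0.00079428
l(T)*y = (1 + (9/10)² - 2*9/10)*(1/1259) = (1 + 81/100 - 9/5)*(1/1259) = (1/100)*(1/1259) = 1/125900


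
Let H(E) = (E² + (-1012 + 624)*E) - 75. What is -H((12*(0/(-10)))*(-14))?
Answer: 75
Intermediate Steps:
H(E) = -75 + E² - 388*E (H(E) = (E² - 388*E) - 75 = -75 + E² - 388*E)
-H((12*(0/(-10)))*(-14)) = -(-75 + ((12*(0/(-10)))*(-14))² - 388*12*(0/(-10))*(-14)) = -(-75 + ((12*(0*(-⅒)))*(-14))² - 388*12*(0*(-⅒))*(-14)) = -(-75 + ((12*0)*(-14))² - 388*12*0*(-14)) = -(-75 + (0*(-14))² - 0*(-14)) = -(-75 + 0² - 388*0) = -(-75 + 0 + 0) = -1*(-75) = 75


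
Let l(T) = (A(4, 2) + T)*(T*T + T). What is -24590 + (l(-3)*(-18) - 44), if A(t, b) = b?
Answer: -24526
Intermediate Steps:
l(T) = (2 + T)*(T + T**2) (l(T) = (2 + T)*(T*T + T) = (2 + T)*(T**2 + T) = (2 + T)*(T + T**2))
-24590 + (l(-3)*(-18) - 44) = -24590 + (-3*(2 + (-3)**2 + 3*(-3))*(-18) - 44) = -24590 + (-3*(2 + 9 - 9)*(-18) - 44) = -24590 + (-3*2*(-18) - 44) = -24590 + (-6*(-18) - 44) = -24590 + (108 - 44) = -24590 + 64 = -24526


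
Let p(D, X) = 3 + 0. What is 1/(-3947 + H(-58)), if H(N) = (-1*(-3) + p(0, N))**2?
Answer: -1/3911 ≈ -0.00025569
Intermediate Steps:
p(D, X) = 3
H(N) = 36 (H(N) = (-1*(-3) + 3)**2 = (3 + 3)**2 = 6**2 = 36)
1/(-3947 + H(-58)) = 1/(-3947 + 36) = 1/(-3911) = -1/3911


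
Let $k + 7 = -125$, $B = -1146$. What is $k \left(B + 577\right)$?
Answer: $75108$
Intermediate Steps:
$k = -132$ ($k = -7 - 125 = -132$)
$k \left(B + 577\right) = - 132 \left(-1146 + 577\right) = \left(-132\right) \left(-569\right) = 75108$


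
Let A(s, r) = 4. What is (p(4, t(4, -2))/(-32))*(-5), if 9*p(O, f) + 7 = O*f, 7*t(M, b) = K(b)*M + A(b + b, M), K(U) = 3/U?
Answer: -95/672 ≈ -0.14137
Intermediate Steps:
t(M, b) = 4/7 + 3*M/(7*b) (t(M, b) = ((3/b)*M + 4)/7 = (3*M/b + 4)/7 = (4 + 3*M/b)/7 = 4/7 + 3*M/(7*b))
p(O, f) = -7/9 + O*f/9 (p(O, f) = -7/9 + (O*f)/9 = -7/9 + O*f/9)
(p(4, t(4, -2))/(-32))*(-5) = ((-7/9 + (⅑)*4*((⅐)*(3*4 + 4*(-2))/(-2)))/(-32))*(-5) = -(-7/9 + (⅑)*4*((⅐)*(-½)*(12 - 8)))/32*(-5) = -(-7/9 + (⅑)*4*((⅐)*(-½)*4))/32*(-5) = -(-7/9 + (⅑)*4*(-2/7))/32*(-5) = -(-7/9 - 8/63)/32*(-5) = -1/32*(-19/21)*(-5) = (19/672)*(-5) = -95/672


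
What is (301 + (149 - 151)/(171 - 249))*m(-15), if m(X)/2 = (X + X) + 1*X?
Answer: -352200/13 ≈ -27092.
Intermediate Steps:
m(X) = 6*X (m(X) = 2*((X + X) + 1*X) = 2*(2*X + X) = 2*(3*X) = 6*X)
(301 + (149 - 151)/(171 - 249))*m(-15) = (301 + (149 - 151)/(171 - 249))*(6*(-15)) = (301 - 2/(-78))*(-90) = (301 - 2*(-1/78))*(-90) = (301 + 1/39)*(-90) = (11740/39)*(-90) = -352200/13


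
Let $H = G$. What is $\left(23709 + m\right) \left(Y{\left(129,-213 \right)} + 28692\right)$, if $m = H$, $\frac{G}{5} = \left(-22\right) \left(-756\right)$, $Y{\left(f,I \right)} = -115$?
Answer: $3053995413$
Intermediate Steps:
$G = 83160$ ($G = 5 \left(\left(-22\right) \left(-756\right)\right) = 5 \cdot 16632 = 83160$)
$H = 83160$
$m = 83160$
$\left(23709 + m\right) \left(Y{\left(129,-213 \right)} + 28692\right) = \left(23709 + 83160\right) \left(-115 + 28692\right) = 106869 \cdot 28577 = 3053995413$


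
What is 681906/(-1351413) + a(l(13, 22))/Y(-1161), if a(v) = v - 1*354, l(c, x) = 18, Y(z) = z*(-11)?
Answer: -339359122/639218349 ≈ -0.53090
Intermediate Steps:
Y(z) = -11*z
a(v) = -354 + v (a(v) = v - 354 = -354 + v)
681906/(-1351413) + a(l(13, 22))/Y(-1161) = 681906/(-1351413) + (-354 + 18)/((-11*(-1161))) = 681906*(-1/1351413) - 336/12771 = -227302/450471 - 336*1/12771 = -227302/450471 - 112/4257 = -339359122/639218349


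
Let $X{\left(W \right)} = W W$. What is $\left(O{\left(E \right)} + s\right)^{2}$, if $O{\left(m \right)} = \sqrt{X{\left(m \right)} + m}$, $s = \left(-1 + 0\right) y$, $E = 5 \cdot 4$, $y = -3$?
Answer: $429 + 12 \sqrt{105} \approx 551.96$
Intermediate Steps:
$E = 20$
$X{\left(W \right)} = W^{2}$
$s = 3$ ($s = \left(-1 + 0\right) \left(-3\right) = \left(-1\right) \left(-3\right) = 3$)
$O{\left(m \right)} = \sqrt{m + m^{2}}$ ($O{\left(m \right)} = \sqrt{m^{2} + m} = \sqrt{m + m^{2}}$)
$\left(O{\left(E \right)} + s\right)^{2} = \left(\sqrt{20 \left(1 + 20\right)} + 3\right)^{2} = \left(\sqrt{20 \cdot 21} + 3\right)^{2} = \left(\sqrt{420} + 3\right)^{2} = \left(2 \sqrt{105} + 3\right)^{2} = \left(3 + 2 \sqrt{105}\right)^{2}$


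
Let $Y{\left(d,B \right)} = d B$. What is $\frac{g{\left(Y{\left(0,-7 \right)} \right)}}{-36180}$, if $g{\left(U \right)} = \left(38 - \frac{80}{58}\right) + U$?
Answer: $- \frac{59}{58290} \approx -0.0010122$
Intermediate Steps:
$Y{\left(d,B \right)} = B d$
$g{\left(U \right)} = \frac{1062}{29} + U$ ($g{\left(U \right)} = \left(38 - \frac{40}{29}\right) + U = \frac{1062}{29} + U$)
$\frac{g{\left(Y{\left(0,-7 \right)} \right)}}{-36180} = \frac{\frac{1062}{29} - 0}{-36180} = \left(\frac{1062}{29} + 0\right) \left(- \frac{1}{36180}\right) = \frac{1062}{29} \left(- \frac{1}{36180}\right) = - \frac{59}{58290}$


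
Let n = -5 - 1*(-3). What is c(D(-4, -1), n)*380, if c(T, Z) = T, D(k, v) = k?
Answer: -1520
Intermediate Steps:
n = -2 (n = -5 + 3 = -2)
c(D(-4, -1), n)*380 = -4*380 = -1520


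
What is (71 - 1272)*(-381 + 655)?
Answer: -329074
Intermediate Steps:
(71 - 1272)*(-381 + 655) = -1201*274 = -329074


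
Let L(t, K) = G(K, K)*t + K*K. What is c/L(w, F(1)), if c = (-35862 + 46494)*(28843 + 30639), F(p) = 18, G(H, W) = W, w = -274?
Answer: -13175263/96 ≈ -1.3724e+5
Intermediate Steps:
L(t, K) = K² + K*t (L(t, K) = K*t + K*K = K*t + K² = K² + K*t)
c = 632412624 (c = 10632*59482 = 632412624)
c/L(w, F(1)) = 632412624/((18*(18 - 274))) = 632412624/((18*(-256))) = 632412624/(-4608) = 632412624*(-1/4608) = -13175263/96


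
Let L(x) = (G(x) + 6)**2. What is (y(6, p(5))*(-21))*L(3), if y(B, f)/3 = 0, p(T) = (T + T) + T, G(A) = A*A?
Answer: 0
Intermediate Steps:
G(A) = A**2
p(T) = 3*T (p(T) = 2*T + T = 3*T)
y(B, f) = 0 (y(B, f) = 3*0 = 0)
L(x) = (6 + x**2)**2 (L(x) = (x**2 + 6)**2 = (6 + x**2)**2)
(y(6, p(5))*(-21))*L(3) = (0*(-21))*(6 + 3**2)**2 = 0*(6 + 9)**2 = 0*15**2 = 0*225 = 0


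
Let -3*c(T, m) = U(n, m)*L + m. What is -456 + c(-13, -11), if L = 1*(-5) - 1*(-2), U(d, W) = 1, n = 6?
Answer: -1354/3 ≈ -451.33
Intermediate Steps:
L = -3 (L = -5 + 2 = -3)
c(T, m) = 1 - m/3 (c(T, m) = -(1*(-3) + m)/3 = -(-3 + m)/3 = 1 - m/3)
-456 + c(-13, -11) = -456 + (1 - ⅓*(-11)) = -456 + (1 + 11/3) = -456 + 14/3 = -1354/3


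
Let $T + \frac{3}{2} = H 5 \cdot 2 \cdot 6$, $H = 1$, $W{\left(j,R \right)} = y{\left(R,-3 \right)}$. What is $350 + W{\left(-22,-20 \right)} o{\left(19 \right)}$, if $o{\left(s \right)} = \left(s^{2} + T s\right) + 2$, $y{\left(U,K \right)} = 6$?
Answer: $9197$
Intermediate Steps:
$W{\left(j,R \right)} = 6$
$T = \frac{117}{2}$ ($T = - \frac{3}{2} + 1 \cdot 5 \cdot 2 \cdot 6 = - \frac{3}{2} + 5 \cdot 2 \cdot 6 = - \frac{3}{2} + 10 \cdot 6 = - \frac{3}{2} + 60 = \frac{117}{2} \approx 58.5$)
$o{\left(s \right)} = 2 + s^{2} + \frac{117 s}{2}$ ($o{\left(s \right)} = \left(s^{2} + \frac{117 s}{2}\right) + 2 = 2 + s^{2} + \frac{117 s}{2}$)
$350 + W{\left(-22,-20 \right)} o{\left(19 \right)} = 350 + 6 \left(2 + 19^{2} + \frac{117}{2} \cdot 19\right) = 350 + 6 \left(2 + 361 + \frac{2223}{2}\right) = 350 + 6 \cdot \frac{2949}{2} = 350 + 8847 = 9197$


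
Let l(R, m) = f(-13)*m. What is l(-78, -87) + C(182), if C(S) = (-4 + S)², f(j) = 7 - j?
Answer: 29944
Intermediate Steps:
l(R, m) = 20*m (l(R, m) = (7 - 1*(-13))*m = (7 + 13)*m = 20*m)
l(-78, -87) + C(182) = 20*(-87) + (-4 + 182)² = -1740 + 178² = -1740 + 31684 = 29944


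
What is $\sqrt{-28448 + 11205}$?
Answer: $i \sqrt{17243} \approx 131.31 i$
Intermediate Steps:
$\sqrt{-28448 + 11205} = \sqrt{-17243} = i \sqrt{17243}$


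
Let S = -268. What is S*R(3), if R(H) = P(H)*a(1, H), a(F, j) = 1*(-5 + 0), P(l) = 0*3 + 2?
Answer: 2680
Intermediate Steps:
P(l) = 2 (P(l) = 0 + 2 = 2)
a(F, j) = -5 (a(F, j) = 1*(-5) = -5)
R(H) = -10 (R(H) = 2*(-5) = -10)
S*R(3) = -268*(-10) = 2680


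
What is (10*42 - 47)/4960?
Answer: 373/4960 ≈ 0.075202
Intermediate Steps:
(10*42 - 47)/4960 = (420 - 47)*(1/4960) = 373*(1/4960) = 373/4960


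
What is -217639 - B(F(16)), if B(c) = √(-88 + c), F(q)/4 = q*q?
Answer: -217639 - 6*√26 ≈ -2.1767e+5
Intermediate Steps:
F(q) = 4*q² (F(q) = 4*(q*q) = 4*q²)
-217639 - B(F(16)) = -217639 - √(-88 + 4*16²) = -217639 - √(-88 + 4*256) = -217639 - √(-88 + 1024) = -217639 - √936 = -217639 - 6*√26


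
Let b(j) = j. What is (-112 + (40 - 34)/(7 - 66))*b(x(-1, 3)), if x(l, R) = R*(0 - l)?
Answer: -19842/59 ≈ -336.31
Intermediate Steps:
x(l, R) = -R*l (x(l, R) = R*(-l) = -R*l)
(-112 + (40 - 34)/(7 - 66))*b(x(-1, 3)) = (-112 + (40 - 34)/(7 - 66))*(-1*3*(-1)) = (-112 + 6/(-59))*3 = (-112 + 6*(-1/59))*3 = (-112 - 6/59)*3 = -6614/59*3 = -19842/59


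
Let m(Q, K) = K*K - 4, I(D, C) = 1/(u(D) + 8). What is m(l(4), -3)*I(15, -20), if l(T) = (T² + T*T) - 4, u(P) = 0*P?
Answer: 5/8 ≈ 0.62500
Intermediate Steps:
u(P) = 0
I(D, C) = ⅛ (I(D, C) = 1/(0 + 8) = 1/8 = ⅛)
l(T) = -4 + 2*T² (l(T) = (T² + T²) - 4 = 2*T² - 4 = -4 + 2*T²)
m(Q, K) = -4 + K² (m(Q, K) = K² - 4 = -4 + K²)
m(l(4), -3)*I(15, -20) = (-4 + (-3)²)*(⅛) = (-4 + 9)*(⅛) = 5*(⅛) = 5/8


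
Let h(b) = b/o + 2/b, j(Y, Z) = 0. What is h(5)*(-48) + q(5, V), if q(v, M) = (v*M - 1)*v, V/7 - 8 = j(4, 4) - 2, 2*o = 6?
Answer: 4729/5 ≈ 945.80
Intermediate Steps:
o = 3 (o = (1/2)*6 = 3)
h(b) = 2/b + b/3 (h(b) = b/3 + 2/b = 2/b + b/3)
V = 42 (V = 56 + 7*(0 - 2) = 56 + 7*(-2) = 56 - 14 = 42)
q(v, M) = v*(-1 + M*v) (q(v, M) = (M*v - 1)*v = (-1 + M*v)*v = v*(-1 + M*v))
h(5)*(-48) + q(5, V) = (2/5 + (1/3)*5)*(-48) + 5*(-1 + 42*5) = (2*(1/5) + 5/3)*(-48) + 5*(-1 + 210) = (2/5 + 5/3)*(-48) + 5*209 = (31/15)*(-48) + 1045 = -496/5 + 1045 = 4729/5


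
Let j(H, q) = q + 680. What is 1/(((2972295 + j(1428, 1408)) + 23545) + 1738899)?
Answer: 1/4736827 ≈ 2.1111e-7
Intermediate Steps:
j(H, q) = 680 + q
1/(((2972295 + j(1428, 1408)) + 23545) + 1738899) = 1/(((2972295 + (680 + 1408)) + 23545) + 1738899) = 1/(((2972295 + 2088) + 23545) + 1738899) = 1/((2974383 + 23545) + 1738899) = 1/(2997928 + 1738899) = 1/4736827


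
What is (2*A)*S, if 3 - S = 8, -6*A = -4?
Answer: -20/3 ≈ -6.6667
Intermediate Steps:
A = ⅔ (A = -⅙*(-4) = ⅔ ≈ 0.66667)
S = -5 (S = 3 - 1*8 = 3 - 8 = -5)
(2*A)*S = (2*(⅔))*(-5) = (4/3)*(-5) = -20/3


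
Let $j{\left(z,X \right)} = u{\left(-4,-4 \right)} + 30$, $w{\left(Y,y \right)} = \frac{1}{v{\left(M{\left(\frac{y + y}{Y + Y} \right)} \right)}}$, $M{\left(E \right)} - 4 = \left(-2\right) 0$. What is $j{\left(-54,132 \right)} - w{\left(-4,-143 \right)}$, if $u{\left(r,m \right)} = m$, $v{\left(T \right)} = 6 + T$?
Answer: $\frac{259}{10} \approx 25.9$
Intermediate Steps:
$M{\left(E \right)} = 4$ ($M{\left(E \right)} = 4 - 0 = 4 + 0 = 4$)
$w{\left(Y,y \right)} = \frac{1}{10}$ ($w{\left(Y,y \right)} = \frac{1}{6 + 4} = \frac{1}{10}$)
$j{\left(z,X \right)} = 26$ ($j{\left(z,X \right)} = -4 + 30 = 26$)
$j{\left(-54,132 \right)} - w{\left(-4,-143 \right)} = 26 - \frac{1}{10} = \frac{259}{10}$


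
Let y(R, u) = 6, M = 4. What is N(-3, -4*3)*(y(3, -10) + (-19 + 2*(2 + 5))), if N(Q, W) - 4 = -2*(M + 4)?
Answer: -12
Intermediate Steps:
N(Q, W) = -12 (N(Q, W) = 4 - 2*(4 + 4) = 4 - 2*8 = 4 - 16 = -12)
N(-3, -4*3)*(y(3, -10) + (-19 + 2*(2 + 5))) = -12*(6 + (-19 + 2*(2 + 5))) = -12*(6 + (-19 + 2*7)) = -12*(6 + (-19 + 14)) = -12*(6 - 5) = -12*1 = -12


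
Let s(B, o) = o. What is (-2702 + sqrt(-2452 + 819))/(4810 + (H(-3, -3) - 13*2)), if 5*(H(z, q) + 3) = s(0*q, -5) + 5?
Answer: -386/683 + I*sqrt(1633)/4781 ≈ -0.56515 + 0.0084523*I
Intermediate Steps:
H(z, q) = -3 (H(z, q) = -3 + (-5 + 5)/5 = -3 + (1/5)*0 = -3 + 0 = -3)
(-2702 + sqrt(-2452 + 819))/(4810 + (H(-3, -3) - 13*2)) = (-2702 + sqrt(-2452 + 819))/(4810 + (-3 - 13*2)) = (-2702 + sqrt(-1633))/(4810 + (-3 - 26)) = (-2702 + I*sqrt(1633))/(4810 - 29) = (-2702 + I*sqrt(1633))/4781 = (-2702 + I*sqrt(1633))*(1/4781) = -386/683 + I*sqrt(1633)/4781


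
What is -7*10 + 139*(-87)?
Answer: -12163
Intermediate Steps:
-7*10 + 139*(-87) = -70 - 12093 = -12163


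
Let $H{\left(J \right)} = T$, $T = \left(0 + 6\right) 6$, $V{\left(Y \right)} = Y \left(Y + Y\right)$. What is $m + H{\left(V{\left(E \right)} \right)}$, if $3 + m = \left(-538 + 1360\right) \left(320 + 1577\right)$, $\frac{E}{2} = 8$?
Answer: $1559367$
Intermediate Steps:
$E = 16$ ($E = 2 \cdot 8 = 16$)
$V{\left(Y \right)} = 2 Y^{2}$ ($V{\left(Y \right)} = Y 2 Y = 2 Y^{2}$)
$m = 1559331$ ($m = -3 + \left(-538 + 1360\right) \left(320 + 1577\right) = -3 + 822 \cdot 1897 = -3 + 1559334 = 1559331$)
$T = 36$ ($T = 6 \cdot 6 = 36$)
$H{\left(J \right)} = 36$
$m + H{\left(V{\left(E \right)} \right)} = 1559331 + 36 = 1559367$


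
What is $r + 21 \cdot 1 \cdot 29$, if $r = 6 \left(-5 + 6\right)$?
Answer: $615$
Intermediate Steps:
$r = 6$ ($r = 6 \cdot 1 = 6$)
$r + 21 \cdot 1 \cdot 29 = 6 + 21 \cdot 1 \cdot 29 = 6 + 21 \cdot 29 = 6 + 609 = 615$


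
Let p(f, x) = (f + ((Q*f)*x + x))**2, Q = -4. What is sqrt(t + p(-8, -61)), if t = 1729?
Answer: 11*sqrt(33770) ≈ 2021.4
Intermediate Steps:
p(f, x) = (f + x - 4*f*x)**2 (p(f, x) = (f + ((-4*f)*x + x))**2 = (f + (-4*f*x + x))**2 = (f + (x - 4*f*x))**2 = (f + x - 4*f*x)**2)
sqrt(t + p(-8, -61)) = sqrt(1729 + (-8 - 61 - 4*(-8)*(-61))**2) = sqrt(1729 + (-8 - 61 - 1952)**2) = sqrt(1729 + (-2021)**2) = sqrt(1729 + 4084441) = sqrt(4086170) = 11*sqrt(33770)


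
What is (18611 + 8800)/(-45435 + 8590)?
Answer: -27411/36845 ≈ -0.74395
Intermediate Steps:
(18611 + 8800)/(-45435 + 8590) = 27411/(-36845) = 27411*(-1/36845) = -27411/36845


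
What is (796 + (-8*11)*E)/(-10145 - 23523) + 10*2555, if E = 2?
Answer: 215054195/8417 ≈ 25550.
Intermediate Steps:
(796 + (-8*11)*E)/(-10145 - 23523) + 10*2555 = (796 - 8*11*2)/(-10145 - 23523) + 10*2555 = (796 - 88*2)/(-33668) + 25550 = (796 - 176)*(-1/33668) + 25550 = 620*(-1/33668) + 25550 = -155/8417 + 25550 = 215054195/8417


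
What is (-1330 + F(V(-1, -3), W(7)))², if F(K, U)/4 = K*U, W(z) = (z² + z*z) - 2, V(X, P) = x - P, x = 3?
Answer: 948676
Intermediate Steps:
V(X, P) = 3 - P
W(z) = -2 + 2*z² (W(z) = (z² + z²) - 2 = 2*z² - 2 = -2 + 2*z²)
F(K, U) = 4*K*U (F(K, U) = 4*(K*U) = 4*K*U)
(-1330 + F(V(-1, -3), W(7)))² = (-1330 + 4*(3 - 1*(-3))*(-2 + 2*7²))² = (-1330 + 4*(3 + 3)*(-2 + 2*49))² = (-1330 + 4*6*(-2 + 98))² = (-1330 + 4*6*96)² = (-1330 + 2304)² = 974² = 948676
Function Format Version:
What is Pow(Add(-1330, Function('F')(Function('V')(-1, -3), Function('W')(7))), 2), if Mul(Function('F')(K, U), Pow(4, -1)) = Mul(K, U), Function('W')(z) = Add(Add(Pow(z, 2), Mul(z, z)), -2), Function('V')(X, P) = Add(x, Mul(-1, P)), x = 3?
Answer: 948676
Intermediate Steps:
Function('V')(X, P) = Add(3, Mul(-1, P))
Function('W')(z) = Add(-2, Mul(2, Pow(z, 2))) (Function('W')(z) = Add(Add(Pow(z, 2), Pow(z, 2)), -2) = Add(Mul(2, Pow(z, 2)), -2) = Add(-2, Mul(2, Pow(z, 2))))
Function('F')(K, U) = Mul(4, K, U) (Function('F')(K, U) = Mul(4, Mul(K, U)) = Mul(4, K, U))
Pow(Add(-1330, Function('F')(Function('V')(-1, -3), Function('W')(7))), 2) = Pow(Add(-1330, Mul(4, Add(3, Mul(-1, -3)), Add(-2, Mul(2, Pow(7, 2))))), 2) = Pow(Add(-1330, Mul(4, Add(3, 3), Add(-2, Mul(2, 49)))), 2) = Pow(Add(-1330, Mul(4, 6, Add(-2, 98))), 2) = Pow(Add(-1330, Mul(4, 6, 96)), 2) = Pow(Add(-1330, 2304), 2) = Pow(974, 2) = 948676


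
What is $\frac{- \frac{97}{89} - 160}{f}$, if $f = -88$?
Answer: $\frac{14337}{7832} \approx 1.8306$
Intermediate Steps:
$\frac{- \frac{97}{89} - 160}{f} = \frac{- \frac{97}{89} - 160}{-88} = \left(\left(-97\right) \frac{1}{89} - 160\right) \left(- \frac{1}{88}\right) = \left(- \frac{97}{89} - 160\right) \left(- \frac{1}{88}\right) = \left(- \frac{14337}{89}\right) \left(- \frac{1}{88}\right) = \frac{14337}{7832}$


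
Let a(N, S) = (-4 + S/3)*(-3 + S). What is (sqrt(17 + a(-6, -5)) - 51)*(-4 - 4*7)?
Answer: 1632 - 32*sqrt(561)/3 ≈ 1379.4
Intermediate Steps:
a(N, S) = (-4 + S/3)*(-3 + S) (a(N, S) = (-4 + S*(1/3))*(-3 + S) = (-4 + S/3)*(-3 + S))
(sqrt(17 + a(-6, -5)) - 51)*(-4 - 4*7) = (sqrt(17 + (12 - 5*(-5) + (1/3)*(-5)**2)) - 51)*(-4 - 4*7) = (sqrt(17 + (12 + 25 + (1/3)*25)) - 51)*(-4 - 28) = (sqrt(17 + (12 + 25 + 25/3)) - 51)*(-32) = (sqrt(17 + 136/3) - 51)*(-32) = (sqrt(187/3) - 51)*(-32) = (sqrt(561)/3 - 51)*(-32) = (-51 + sqrt(561)/3)*(-32) = 1632 - 32*sqrt(561)/3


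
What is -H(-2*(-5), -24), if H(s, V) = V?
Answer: 24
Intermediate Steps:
-H(-2*(-5), -24) = -1*(-24) = 24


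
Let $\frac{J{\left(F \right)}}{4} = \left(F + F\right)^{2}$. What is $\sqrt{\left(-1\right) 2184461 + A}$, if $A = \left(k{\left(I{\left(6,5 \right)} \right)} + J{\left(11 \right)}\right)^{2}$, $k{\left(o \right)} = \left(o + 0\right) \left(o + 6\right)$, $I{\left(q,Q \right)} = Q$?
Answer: $2 \sqrt{444905} \approx 1334.0$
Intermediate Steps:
$J{\left(F \right)} = 16 F^{2}$ ($J{\left(F \right)} = 4 \left(F + F\right)^{2} = 4 \left(2 F\right)^{2} = 4 \cdot 4 F^{2} = 16 F^{2}$)
$k{\left(o \right)} = o \left(6 + o\right)$
$A = 3964081$ ($A = \left(5 \left(6 + 5\right) + 16 \cdot 11^{2}\right)^{2} = \left(5 \cdot 11 + 16 \cdot 121\right)^{2} = \left(55 + 1936\right)^{2} = 1991^{2} = 3964081$)
$\sqrt{\left(-1\right) 2184461 + A} = \sqrt{\left(-1\right) 2184461 + 3964081} = \sqrt{-2184461 + 3964081} = \sqrt{1779620} = 2 \sqrt{444905}$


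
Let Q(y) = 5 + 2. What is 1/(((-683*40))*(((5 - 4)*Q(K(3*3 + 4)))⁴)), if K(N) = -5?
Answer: -1/65595320 ≈ -1.5245e-8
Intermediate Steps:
Q(y) = 7
1/(((-683*40))*(((5 - 4)*Q(K(3*3 + 4)))⁴)) = 1/(((-683*40))*(((5 - 4)*7)⁴)) = 1/((-27320)*((1*7)⁴)) = -1/(27320*(7⁴)) = -1/27320/2401 = -1/27320*1/2401 = -1/65595320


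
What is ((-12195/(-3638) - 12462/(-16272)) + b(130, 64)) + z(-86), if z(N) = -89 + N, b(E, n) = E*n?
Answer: 40200642043/4933128 ≈ 8149.1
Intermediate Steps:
((-12195/(-3638) - 12462/(-16272)) + b(130, 64)) + z(-86) = ((-12195/(-3638) - 12462/(-16272)) + 130*64) + (-89 - 86) = ((-12195*(-1/3638) - 12462*(-1/16272)) + 8320) - 175 = ((12195/3638 + 2077/2712) + 8320) - 175 = (20314483/4933128 + 8320) - 175 = 41063939443/4933128 - 175 = 40200642043/4933128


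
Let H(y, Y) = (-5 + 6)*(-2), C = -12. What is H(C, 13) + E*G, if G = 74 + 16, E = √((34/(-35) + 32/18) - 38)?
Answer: -2 + 12*I*√102515/7 ≈ -2.0 + 548.88*I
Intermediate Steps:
H(y, Y) = -2 (H(y, Y) = 1*(-2) = -2)
E = 2*I*√102515/105 (E = √((34*(-1/35) + 32*(1/18)) - 38) = √((-34/35 + 16/9) - 38) = √(254/315 - 38) = √(-11716/315) = 2*I*√102515/105 ≈ 6.0987*I)
G = 90
H(C, 13) + E*G = -2 + (2*I*√102515/105)*90 = -2 + 12*I*√102515/7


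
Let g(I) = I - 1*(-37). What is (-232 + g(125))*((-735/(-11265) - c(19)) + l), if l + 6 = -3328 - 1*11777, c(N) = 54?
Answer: 797220620/751 ≈ 1.0615e+6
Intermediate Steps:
l = -15111 (l = -6 + (-3328 - 1*11777) = -6 + (-3328 - 11777) = -6 - 15105 = -15111)
g(I) = 37 + I (g(I) = I + 37 = 37 + I)
(-232 + g(125))*((-735/(-11265) - c(19)) + l) = (-232 + (37 + 125))*((-735/(-11265) - 1*54) - 15111) = (-232 + 162)*((-735*(-1/11265) - 54) - 15111) = -70*((49/751 - 54) - 15111) = -70*(-40505/751 - 15111) = -70*(-11388866/751) = 797220620/751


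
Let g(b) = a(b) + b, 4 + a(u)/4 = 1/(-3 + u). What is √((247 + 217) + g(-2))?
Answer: √11130/5 ≈ 21.100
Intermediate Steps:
a(u) = -16 + 4/(-3 + u)
g(b) = b + 4*(13 - 4*b)/(-3 + b) (g(b) = 4*(13 - 4*b)/(-3 + b) + b = b + 4*(13 - 4*b)/(-3 + b))
√((247 + 217) + g(-2)) = √((247 + 217) + (52 + (-2)² - 19*(-2))/(-3 - 2)) = √(464 + (52 + 4 + 38)/(-5)) = √(464 - ⅕*94) = √(464 - 94/5) = √(2226/5) = √11130/5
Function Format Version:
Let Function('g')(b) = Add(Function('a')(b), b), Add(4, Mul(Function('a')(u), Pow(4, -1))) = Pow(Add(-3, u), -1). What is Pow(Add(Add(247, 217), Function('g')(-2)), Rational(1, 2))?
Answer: Mul(Rational(1, 5), Pow(11130, Rational(1, 2))) ≈ 21.100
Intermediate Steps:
Function('a')(u) = Add(-16, Mul(4, Pow(Add(-3, u), -1)))
Function('g')(b) = Add(b, Mul(4, Pow(Add(-3, b), -1), Add(13, Mul(-4, b)))) (Function('g')(b) = Add(Mul(4, Pow(Add(-3, b), -1), Add(13, Mul(-4, b))), b) = Add(b, Mul(4, Pow(Add(-3, b), -1), Add(13, Mul(-4, b)))))
Pow(Add(Add(247, 217), Function('g')(-2)), Rational(1, 2)) = Pow(Add(Add(247, 217), Mul(Pow(Add(-3, -2), -1), Add(52, Pow(-2, 2), Mul(-19, -2)))), Rational(1, 2)) = Pow(Add(464, Mul(Pow(-5, -1), Add(52, 4, 38))), Rational(1, 2)) = Pow(Add(464, Mul(Rational(-1, 5), 94)), Rational(1, 2)) = Pow(Add(464, Rational(-94, 5)), Rational(1, 2)) = Pow(Rational(2226, 5), Rational(1, 2)) = Mul(Rational(1, 5), Pow(11130, Rational(1, 2)))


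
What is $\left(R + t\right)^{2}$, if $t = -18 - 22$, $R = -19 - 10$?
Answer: $4761$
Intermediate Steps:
$R = -29$ ($R = -19 - 10 = -29$)
$t = -40$
$\left(R + t\right)^{2} = \left(-29 - 40\right)^{2} = \left(-69\right)^{2} = 4761$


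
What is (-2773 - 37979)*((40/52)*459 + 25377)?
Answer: -13631177232/13 ≈ -1.0486e+9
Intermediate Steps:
(-2773 - 37979)*((40/52)*459 + 25377) = -40752*((40*(1/52))*459 + 25377) = -40752*((10/13)*459 + 25377) = -40752*(4590/13 + 25377) = -40752*334491/13 = -13631177232/13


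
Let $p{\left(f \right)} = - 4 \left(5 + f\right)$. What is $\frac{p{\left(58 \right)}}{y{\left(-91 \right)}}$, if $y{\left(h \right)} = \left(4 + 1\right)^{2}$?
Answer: $- \frac{252}{25} \approx -10.08$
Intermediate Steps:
$y{\left(h \right)} = 25$ ($y{\left(h \right)} = 5^{2} = 25$)
$p{\left(f \right)} = -20 - 4 f$
$\frac{p{\left(58 \right)}}{y{\left(-91 \right)}} = \frac{-20 - 232}{25} = \left(-20 - 232\right) \frac{1}{25} = \left(-252\right) \frac{1}{25} = - \frac{252}{25}$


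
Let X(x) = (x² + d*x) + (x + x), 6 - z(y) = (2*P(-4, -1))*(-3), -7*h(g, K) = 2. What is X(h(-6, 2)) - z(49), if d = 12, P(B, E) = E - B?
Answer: -1368/49 ≈ -27.918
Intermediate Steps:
h(g, K) = -2/7 (h(g, K) = -⅐*2 = -2/7)
z(y) = 24 (z(y) = 6 - 2*(-1 - 1*(-4))*(-3) = 6 - 2*(-1 + 4)*(-3) = 6 - 2*3*(-3) = 6 - 6*(-3) = 6 - 1*(-18) = 6 + 18 = 24)
X(x) = x² + 14*x (X(x) = (x² + 12*x) + (x + x) = (x² + 12*x) + 2*x = x² + 14*x)
X(h(-6, 2)) - z(49) = -2*(14 - 2/7)/7 - 1*24 = -2/7*96/7 - 24 = -192/49 - 24 = -1368/49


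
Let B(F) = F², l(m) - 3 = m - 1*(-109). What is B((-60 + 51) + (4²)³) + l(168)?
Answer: 16703849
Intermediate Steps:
l(m) = 112 + m (l(m) = 3 + (m - 1*(-109)) = 3 + (m + 109) = 3 + (109 + m) = 112 + m)
B((-60 + 51) + (4²)³) + l(168) = ((-60 + 51) + (4²)³)² + (112 + 168) = (-9 + 16³)² + 280 = (-9 + 4096)² + 280 = 4087² + 280 = 16703569 + 280 = 16703849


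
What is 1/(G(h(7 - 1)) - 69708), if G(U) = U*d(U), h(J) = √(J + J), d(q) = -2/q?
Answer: -1/69710 ≈ -1.4345e-5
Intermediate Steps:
h(J) = √2*√J (h(J) = √(2*J) = √2*√J)
G(U) = -2 (G(U) = U*(-2/U) = -2)
1/(G(h(7 - 1)) - 69708) = 1/(-2 - 69708) = 1/(-69710) = -1/69710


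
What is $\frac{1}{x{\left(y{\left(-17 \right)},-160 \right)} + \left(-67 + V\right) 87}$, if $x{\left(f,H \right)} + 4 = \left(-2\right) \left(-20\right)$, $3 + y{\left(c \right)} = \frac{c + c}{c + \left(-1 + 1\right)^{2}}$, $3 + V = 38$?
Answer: $- \frac{1}{2748} \approx -0.0003639$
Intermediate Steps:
$V = 35$ ($V = -3 + 38 = 35$)
$y{\left(c \right)} = -1$ ($y{\left(c \right)} = -3 + \frac{c + c}{c + \left(-1 + 1\right)^{2}} = -3 + \frac{2 c}{c + 0^{2}} = -3 + \frac{2 c}{c + 0} = -3 + \frac{2 c}{c} = -3 + 2 = -1$)
$x{\left(f,H \right)} = 36$ ($x{\left(f,H \right)} = -4 - -40 = -4 + 40 = 36$)
$\frac{1}{x{\left(y{\left(-17 \right)},-160 \right)} + \left(-67 + V\right) 87} = \frac{1}{36 + \left(-67 + 35\right) 87} = \frac{1}{36 - 2784} = \frac{1}{-2748} = - \frac{1}{2748}$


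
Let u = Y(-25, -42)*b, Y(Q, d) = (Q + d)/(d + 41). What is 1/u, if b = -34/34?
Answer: -1/67 ≈ -0.014925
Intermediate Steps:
Y(Q, d) = (Q + d)/(41 + d)
b = -1 (b = -34*1/34 = -1)
u = -67 (u = ((-25 - 42)/(41 - 42))*(-1) = (-67/(-1))*(-1) = -1*(-67)*(-1) = 67*(-1) = -67)
1/u = 1/(-67) = -1/67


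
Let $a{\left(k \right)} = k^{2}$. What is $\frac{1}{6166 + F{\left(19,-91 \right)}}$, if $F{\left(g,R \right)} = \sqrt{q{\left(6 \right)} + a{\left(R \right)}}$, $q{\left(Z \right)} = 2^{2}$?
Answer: $\frac{6166}{38011271} - \frac{\sqrt{8285}}{38011271} \approx 0.00015982$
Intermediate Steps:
$q{\left(Z \right)} = 4$
$F{\left(g,R \right)} = \sqrt{4 + R^{2}}$
$\frac{1}{6166 + F{\left(19,-91 \right)}} = \frac{1}{6166 + \sqrt{4 + \left(-91\right)^{2}}} = \frac{1}{6166 + \sqrt{4 + 8281}} = \frac{1}{6166 + \sqrt{8285}}$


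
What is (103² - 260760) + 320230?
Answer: 70079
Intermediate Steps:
(103² - 260760) + 320230 = (10609 - 260760) + 320230 = -250151 + 320230 = 70079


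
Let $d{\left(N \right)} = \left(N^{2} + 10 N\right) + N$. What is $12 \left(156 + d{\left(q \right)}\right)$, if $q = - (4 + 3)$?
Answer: $1536$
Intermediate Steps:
$q = -7$ ($q = \left(-1\right) 7 = -7$)
$d{\left(N \right)} = N^{2} + 11 N$
$12 \left(156 + d{\left(q \right)}\right) = 12 \left(156 - 7 \left(11 - 7\right)\right) = 12 \left(156 - 28\right) = 12 \cdot 128 = 1536$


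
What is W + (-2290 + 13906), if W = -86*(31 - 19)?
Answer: 10584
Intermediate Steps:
W = -1032 (W = -86*12 = -1032)
W + (-2290 + 13906) = -1032 + (-2290 + 13906) = -1032 + 11616 = 10584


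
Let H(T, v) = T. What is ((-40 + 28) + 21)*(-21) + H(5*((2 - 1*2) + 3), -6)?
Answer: -174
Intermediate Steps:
((-40 + 28) + 21)*(-21) + H(5*((2 - 1*2) + 3), -6) = ((-40 + 28) + 21)*(-21) + 5*((2 - 1*2) + 3) = (-12 + 21)*(-21) + 5*((2 - 2) + 3) = 9*(-21) + 5*(0 + 3) = -189 + 5*3 = -189 + 15 = -174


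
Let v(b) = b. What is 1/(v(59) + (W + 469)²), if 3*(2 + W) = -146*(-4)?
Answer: 9/3940756 ≈ 2.2838e-6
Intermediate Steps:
W = 578/3 (W = -2 + (-146*(-4))/3 = -2 + (⅓)*584 = -2 + 584/3 = 578/3 ≈ 192.67)
1/(v(59) + (W + 469)²) = 1/(59 + (578/3 + 469)²) = 1/(59 + (1985/3)²) = 1/(59 + 3940225/9) = 1/(3940756/9) = 9/3940756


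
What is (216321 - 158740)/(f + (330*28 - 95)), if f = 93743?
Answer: 57581/102888 ≈ 0.55965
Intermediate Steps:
(216321 - 158740)/(f + (330*28 - 95)) = (216321 - 158740)/(93743 + (330*28 - 95)) = 57581/(93743 + (9240 - 95)) = 57581/(93743 + 9145) = 57581/102888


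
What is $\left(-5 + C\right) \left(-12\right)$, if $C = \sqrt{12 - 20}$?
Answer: $60 - 24 i \sqrt{2} \approx 60.0 - 33.941 i$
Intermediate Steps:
$C = 2 i \sqrt{2}$ ($C = \sqrt{-8} = 2 i \sqrt{2} \approx 2.8284 i$)
$\left(-5 + C\right) \left(-12\right) = \left(-5 + 2 i \sqrt{2}\right) \left(-12\right) = 60 - 24 i \sqrt{2}$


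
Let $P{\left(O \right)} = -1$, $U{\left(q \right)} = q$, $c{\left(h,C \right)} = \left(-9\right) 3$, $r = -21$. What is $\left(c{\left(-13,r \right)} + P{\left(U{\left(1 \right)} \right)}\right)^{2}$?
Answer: $784$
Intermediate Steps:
$c{\left(h,C \right)} = -27$
$\left(c{\left(-13,r \right)} + P{\left(U{\left(1 \right)} \right)}\right)^{2} = \left(-27 - 1\right)^{2} = \left(-28\right)^{2} = 784$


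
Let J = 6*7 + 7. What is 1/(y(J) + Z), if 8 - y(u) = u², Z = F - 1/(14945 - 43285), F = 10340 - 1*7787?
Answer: 28340/4534401 ≈ 0.0062500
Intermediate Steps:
F = 2553 (F = 10340 - 7787 = 2553)
J = 49 (J = 42 + 7 = 49)
Z = 72352021/28340 (Z = 2553 - 1/(14945 - 43285) = 2553 - 1/(-28340) = 2553 - 1*(-1/28340) = 2553 + 1/28340 = 72352021/28340 ≈ 2553.0)
y(u) = 8 - u²
1/(y(J) + Z) = 1/((8 - 1*49²) + 72352021/28340) = 1/((8 - 1*2401) + 72352021/28340) = 1/((8 - 2401) + 72352021/28340) = 1/(-2393 + 72352021/28340) = 1/(4534401/28340) = 28340/4534401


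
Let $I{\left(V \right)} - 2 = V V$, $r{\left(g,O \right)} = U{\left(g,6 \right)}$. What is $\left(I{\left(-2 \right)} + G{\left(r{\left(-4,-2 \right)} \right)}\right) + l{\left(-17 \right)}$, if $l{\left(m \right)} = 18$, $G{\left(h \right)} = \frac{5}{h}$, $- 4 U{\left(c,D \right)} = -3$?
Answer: $\frac{92}{3} \approx 30.667$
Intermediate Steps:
$U{\left(c,D \right)} = \frac{3}{4}$ ($U{\left(c,D \right)} = \left(- \frac{1}{4}\right) \left(-3\right) = \frac{3}{4}$)
$r{\left(g,O \right)} = \frac{3}{4}$
$I{\left(V \right)} = 2 + V^{2}$ ($I{\left(V \right)} = 2 + V V = 2 + V^{2}$)
$\left(I{\left(-2 \right)} + G{\left(r{\left(-4,-2 \right)} \right)}\right) + l{\left(-17 \right)} = \left(\left(2 + \left(-2\right)^{2}\right) + \frac{5}{\frac{3}{4}}\right) + 18 = \left(\left(2 + 4\right) + 5 \cdot \frac{4}{3}\right) + 18 = \left(6 + \frac{20}{3}\right) + 18 = \frac{38}{3} + 18 = \frac{92}{3}$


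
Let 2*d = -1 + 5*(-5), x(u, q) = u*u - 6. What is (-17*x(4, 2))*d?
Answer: 2210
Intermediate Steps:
x(u, q) = -6 + u² (x(u, q) = u² - 6 = -6 + u²)
d = -13 (d = (-1 + 5*(-5))/2 = (-1 - 25)/2 = (½)*(-26) = -13)
(-17*x(4, 2))*d = -17*(-6 + 4²)*(-13) = -17*(-6 + 16)*(-13) = -17*10*(-13) = -170*(-13) = 2210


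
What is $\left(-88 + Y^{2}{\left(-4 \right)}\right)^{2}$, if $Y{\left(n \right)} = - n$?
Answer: $5184$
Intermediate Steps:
$\left(-88 + Y^{2}{\left(-4 \right)}\right)^{2} = \left(-88 + \left(\left(-1\right) \left(-4\right)\right)^{2}\right)^{2} = \left(-88 + 4^{2}\right)^{2} = \left(-88 + 16\right)^{2} = \left(-72\right)^{2} = 5184$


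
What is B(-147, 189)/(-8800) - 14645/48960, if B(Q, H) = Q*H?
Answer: 7696123/2692800 ≈ 2.8580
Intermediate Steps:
B(Q, H) = H*Q
B(-147, 189)/(-8800) - 14645/48960 = (189*(-147))/(-8800) - 14645/48960 = -27783*(-1/8800) - 14645*1/48960 = 27783/8800 - 2929/9792 = 7696123/2692800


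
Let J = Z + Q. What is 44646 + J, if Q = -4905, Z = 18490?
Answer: 58231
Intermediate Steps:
J = 13585 (J = 18490 - 4905 = 13585)
44646 + J = 44646 + 13585 = 58231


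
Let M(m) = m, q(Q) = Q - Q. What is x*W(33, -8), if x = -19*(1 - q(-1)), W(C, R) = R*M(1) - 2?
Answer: 190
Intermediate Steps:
q(Q) = 0
W(C, R) = -2 + R (W(C, R) = R*1 - 2 = R - 2 = -2 + R)
x = -19 (x = -19*(1 - 1*0) = -19*(1 + 0) = -19*1 = -19)
x*W(33, -8) = -19*(-2 - 8) = -19*(-10) = 190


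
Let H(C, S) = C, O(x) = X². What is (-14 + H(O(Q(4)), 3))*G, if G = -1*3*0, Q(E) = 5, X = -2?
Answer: 0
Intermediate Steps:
O(x) = 4 (O(x) = (-2)² = 4)
G = 0 (G = -3*0 = 0)
(-14 + H(O(Q(4)), 3))*G = (-14 + 4)*0 = -10*0 = 0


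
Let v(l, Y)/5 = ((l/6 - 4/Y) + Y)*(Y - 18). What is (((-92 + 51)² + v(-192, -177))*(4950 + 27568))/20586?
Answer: 197068900436/607287 ≈ 3.2451e+5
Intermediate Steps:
v(l, Y) = 5*(-18 + Y)*(Y - 4/Y + l/6) (v(l, Y) = 5*(((l/6 - 4/Y) + Y)*(Y - 18)) = 5*(((l*(⅙) - 4/Y) + Y)*(-18 + Y)) = 5*(((l/6 - 4/Y) + Y)*(-18 + Y)) = 5*(((-4/Y + l/6) + Y)*(-18 + Y)) = 5*((Y - 4/Y + l/6)*(-18 + Y)) = 5*((-18 + Y)*(Y - 4/Y + l/6)) = 5*(-18 + Y)*(Y - 4/Y + l/6))
(((-92 + 51)² + v(-192, -177))*(4950 + 27568))/20586 = (((-92 + 51)² + (-20 - 90*(-177) - 15*(-192) + 5*(-177)² + 360/(-177) + (⅚)*(-177)*(-192)))*(4950 + 27568))/20586 = (((-41)² + (-20 + 15930 + 2880 + 5*31329 + 360*(-1/177) + 28320))*32518)*(1/20586) = ((1681 + (-20 + 15930 + 2880 + 156645 - 120/59 + 28320))*32518)*(1/20586) = ((1681 + 12021425/59)*32518)*(1/20586) = ((12120604/59)*32518)*(1/20586) = (394137800872/59)*(1/20586) = 197068900436/607287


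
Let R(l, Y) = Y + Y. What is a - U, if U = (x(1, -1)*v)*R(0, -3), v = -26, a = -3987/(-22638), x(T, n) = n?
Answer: 1178505/7546 ≈ 156.18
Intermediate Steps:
R(l, Y) = 2*Y
a = 1329/7546 (a = -3987*(-1/22638) = 1329/7546 ≈ 0.17612)
U = -156 (U = (-1*(-26))*(2*(-3)) = 26*(-6) = -156)
a - U = 1329/7546 - 1*(-156) = 1329/7546 + 156 = 1178505/7546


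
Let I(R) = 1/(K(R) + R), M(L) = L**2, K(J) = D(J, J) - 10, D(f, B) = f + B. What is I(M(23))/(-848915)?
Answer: -1/1338738955 ≈ -7.4697e-10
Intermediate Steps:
D(f, B) = B + f
K(J) = -10 + 2*J (K(J) = (J + J) - 10 = 2*J - 10 = -10 + 2*J)
I(R) = 1/(-10 + 3*R) (I(R) = 1/((-10 + 2*R) + R) = 1/(-10 + 3*R))
I(M(23))/(-848915) = 1/(-10 + 3*23**2*(-848915)) = -1/848915/(-10 + 3*529) = -1/848915/(-10 + 1587) = -1/848915/1577 = (1/1577)*(-1/848915) = -1/1338738955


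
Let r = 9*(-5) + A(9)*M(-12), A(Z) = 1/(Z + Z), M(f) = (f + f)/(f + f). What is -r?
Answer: 809/18 ≈ 44.944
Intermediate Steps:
M(f) = 1 (M(f) = (2*f)/((2*f)) = (2*f)*(1/(2*f)) = 1)
A(Z) = 1/(2*Z)
r = -809/18 (r = 9*(-5) + ((½)/9)*1 = -45 + ((½)*(⅑))*1 = -45 + (1/18)*1 = -45 + 1/18 = -809/18 ≈ -44.944)
-r = -1*(-809/18) = 809/18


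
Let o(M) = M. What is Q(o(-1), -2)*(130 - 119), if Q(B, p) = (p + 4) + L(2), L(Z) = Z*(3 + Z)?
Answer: 132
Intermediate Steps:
Q(B, p) = 14 + p (Q(B, p) = (p + 4) + 2*(3 + 2) = (4 + p) + 2*5 = (4 + p) + 10 = 14 + p)
Q(o(-1), -2)*(130 - 119) = (14 - 2)*(130 - 119) = 12*11 = 132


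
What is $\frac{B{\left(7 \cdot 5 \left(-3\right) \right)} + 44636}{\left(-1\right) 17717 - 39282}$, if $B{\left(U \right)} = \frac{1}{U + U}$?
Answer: $- \frac{9373559}{11969790} \approx -0.7831$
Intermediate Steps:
$B{\left(U \right)} = \frac{1}{2 U}$
$\frac{B{\left(7 \cdot 5 \left(-3\right) \right)} + 44636}{\left(-1\right) 17717 - 39282} = \frac{\frac{1}{2 \cdot 7 \cdot 5 \left(-3\right)} + 44636}{\left(-1\right) 17717 - 39282} = \frac{\frac{1}{2 \cdot 35 \left(-3\right)} + 44636}{-17717 - 39282} = \frac{\frac{1}{2 \left(-105\right)} + 44636}{-56999} = \left(\frac{1}{2} \left(- \frac{1}{105}\right) + 44636\right) \left(- \frac{1}{56999}\right) = \left(- \frac{1}{210} + 44636\right) \left(- \frac{1}{56999}\right) = \frac{9373559}{210} \left(- \frac{1}{56999}\right) = - \frac{9373559}{11969790}$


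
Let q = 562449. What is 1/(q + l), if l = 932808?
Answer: 1/1495257 ≈ 6.6878e-7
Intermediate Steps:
1/(q + l) = 1/(562449 + 932808) = 1/1495257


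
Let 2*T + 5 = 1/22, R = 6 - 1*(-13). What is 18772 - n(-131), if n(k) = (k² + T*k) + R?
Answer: 55769/44 ≈ 1267.5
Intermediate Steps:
R = 19 (R = 6 + 13 = 19)
T = -109/44 (T = -5/2 + (½)/22 = -5/2 + (½)*(1/22) = -5/2 + 1/44 = -109/44 ≈ -2.4773)
n(k) = 19 + k² - 109*k/44 (n(k) = (k² - 109*k/44) + 19 = 19 + k² - 109*k/44)
18772 - n(-131) = 18772 - (19 + (-131)² - 109/44*(-131)) = 18772 - (19 + 17161 + 14279/44) = 18772 - 1*770199/44 = 18772 - 770199/44 = 55769/44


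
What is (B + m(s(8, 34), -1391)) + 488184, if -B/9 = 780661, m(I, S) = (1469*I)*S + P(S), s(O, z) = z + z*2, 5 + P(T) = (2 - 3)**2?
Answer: -214962427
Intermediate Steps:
P(T) = -4 (P(T) = -5 + (2 - 3)**2 = -5 + (-1)**2 = -5 + 1 = -4)
s(O, z) = 3*z (s(O, z) = z + 2*z = 3*z)
m(I, S) = -4 + 1469*I*S (m(I, S) = (1469*I)*S - 4 = 1469*I*S - 4 = -4 + 1469*I*S)
B = -7025949 (B = -9*780661 = -7025949)
(B + m(s(8, 34), -1391)) + 488184 = (-7025949 + (-4 + 1469*(3*34)*(-1391))) + 488184 = (-7025949 + (-4 + 1469*102*(-1391))) + 488184 = (-7025949 + (-4 - 208424658)) + 488184 = (-7025949 - 208424662) + 488184 = -215450611 + 488184 = -214962427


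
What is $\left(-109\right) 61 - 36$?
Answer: $-6685$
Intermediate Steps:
$\left(-109\right) 61 - 36 = -6649 + \left(-37 + 1\right) = -6649 - 36 = -6685$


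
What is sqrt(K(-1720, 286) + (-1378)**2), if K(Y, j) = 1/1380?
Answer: sqrt(904058672745)/690 ≈ 1378.0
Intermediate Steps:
K(Y, j) = 1/1380
sqrt(K(-1720, 286) + (-1378)**2) = sqrt(1/1380 + (-1378)**2) = sqrt(1/1380 + 1898884) = sqrt(2620459921/1380) = sqrt(904058672745)/690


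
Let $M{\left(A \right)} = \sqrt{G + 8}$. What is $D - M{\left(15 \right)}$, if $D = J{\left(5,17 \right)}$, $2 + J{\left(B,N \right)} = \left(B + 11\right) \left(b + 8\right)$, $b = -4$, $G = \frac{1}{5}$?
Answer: $62 - \frac{\sqrt{205}}{5} \approx 59.136$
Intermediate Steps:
$G = \frac{1}{5} \approx 0.2$
$M{\left(A \right)} = \frac{\sqrt{205}}{5}$ ($M{\left(A \right)} = \sqrt{\frac{1}{5} + 8} = \sqrt{\frac{41}{5}} = \frac{\sqrt{205}}{5}$)
$J{\left(B,N \right)} = 42 + 4 B$ ($J{\left(B,N \right)} = -2 + \left(B + 11\right) \left(-4 + 8\right) = -2 + \left(11 + B\right) 4 = -2 + \left(44 + 4 B\right) = 42 + 4 B$)
$D = 62$ ($D = 42 + 4 \cdot 5 = 42 + 20 = 62$)
$D - M{\left(15 \right)} = 62 - \frac{\sqrt{205}}{5}$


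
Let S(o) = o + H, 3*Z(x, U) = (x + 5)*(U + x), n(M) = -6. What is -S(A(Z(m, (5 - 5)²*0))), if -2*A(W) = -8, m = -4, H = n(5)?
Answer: 2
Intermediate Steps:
H = -6
Z(x, U) = (5 + x)*(U + x)/3 (Z(x, U) = ((x + 5)*(U + x))/3 = ((5 + x)*(U + x))/3 = (5 + x)*(U + x)/3)
A(W) = 4 (A(W) = -½*(-8) = 4)
S(o) = -6 + o (S(o) = o - 6 = -6 + o)
-S(A(Z(m, (5 - 5)²*0))) = -(-6 + 4) = -1*(-2) = 2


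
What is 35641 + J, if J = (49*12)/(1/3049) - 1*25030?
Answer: 1803423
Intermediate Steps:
J = 1767782 (J = 588/(1/3049) - 25030 = 588*3049 - 25030 = 1792812 - 25030 = 1767782)
35641 + J = 35641 + 1767782 = 1803423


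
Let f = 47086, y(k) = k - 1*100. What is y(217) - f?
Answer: -46969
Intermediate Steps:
y(k) = -100 + k (y(k) = k - 100 = -100 + k)
y(217) - f = (-100 + 217) - 1*47086 = 117 - 47086 = -46969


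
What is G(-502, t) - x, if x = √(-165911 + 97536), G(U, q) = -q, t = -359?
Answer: 359 - 5*I*√2735 ≈ 359.0 - 261.49*I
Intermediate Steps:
x = 5*I*√2735 (x = √(-68375) = 5*I*√2735 ≈ 261.49*I)
G(-502, t) - x = -1*(-359) - 5*I*√2735 = 359 - 5*I*√2735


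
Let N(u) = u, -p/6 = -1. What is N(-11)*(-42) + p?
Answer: 468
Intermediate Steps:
p = 6 (p = -6*(-1) = 6)
N(-11)*(-42) + p = -11*(-42) + 6 = 462 + 6 = 468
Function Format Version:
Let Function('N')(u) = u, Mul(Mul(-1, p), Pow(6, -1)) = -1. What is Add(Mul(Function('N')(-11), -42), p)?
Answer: 468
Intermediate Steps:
p = 6 (p = Mul(-6, -1) = 6)
Add(Mul(Function('N')(-11), -42), p) = Add(Mul(-11, -42), 6) = Add(462, 6) = 468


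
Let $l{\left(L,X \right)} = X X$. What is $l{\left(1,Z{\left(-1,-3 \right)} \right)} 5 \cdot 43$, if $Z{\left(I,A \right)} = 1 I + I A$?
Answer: $860$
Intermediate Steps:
$Z{\left(I,A \right)} = I + A I$
$l{\left(L,X \right)} = X^{2}$
$l{\left(1,Z{\left(-1,-3 \right)} \right)} 5 \cdot 43 = \left(- (1 - 3)\right)^{2} \cdot 5 \cdot 43 = \left(\left(-1\right) \left(-2\right)\right)^{2} \cdot 5 \cdot 43 = 2^{2} \cdot 5 \cdot 43 = 4 \cdot 5 \cdot 43 = 20 \cdot 43 = 860$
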